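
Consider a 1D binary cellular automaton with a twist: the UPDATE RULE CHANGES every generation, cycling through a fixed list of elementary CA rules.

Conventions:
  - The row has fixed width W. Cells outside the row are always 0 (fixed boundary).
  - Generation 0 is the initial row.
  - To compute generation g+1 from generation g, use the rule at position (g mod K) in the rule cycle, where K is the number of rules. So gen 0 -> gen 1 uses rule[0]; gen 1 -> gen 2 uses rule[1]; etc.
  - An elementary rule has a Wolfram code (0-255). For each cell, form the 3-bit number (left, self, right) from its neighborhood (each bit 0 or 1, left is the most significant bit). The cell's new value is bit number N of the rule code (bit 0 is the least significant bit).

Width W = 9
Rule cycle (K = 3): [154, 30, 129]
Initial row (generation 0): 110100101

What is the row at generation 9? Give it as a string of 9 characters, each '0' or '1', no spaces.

Answer: 001100000

Derivation:
Gen 0: 110100101
Gen 1 (rule 154): 100011000
Gen 2 (rule 30): 110110100
Gen 3 (rule 129): 000000001
Gen 4 (rule 154): 000000010
Gen 5 (rule 30): 000000111
Gen 6 (rule 129): 111110010
Gen 7 (rule 154): 111101101
Gen 8 (rule 30): 100001001
Gen 9 (rule 129): 001100000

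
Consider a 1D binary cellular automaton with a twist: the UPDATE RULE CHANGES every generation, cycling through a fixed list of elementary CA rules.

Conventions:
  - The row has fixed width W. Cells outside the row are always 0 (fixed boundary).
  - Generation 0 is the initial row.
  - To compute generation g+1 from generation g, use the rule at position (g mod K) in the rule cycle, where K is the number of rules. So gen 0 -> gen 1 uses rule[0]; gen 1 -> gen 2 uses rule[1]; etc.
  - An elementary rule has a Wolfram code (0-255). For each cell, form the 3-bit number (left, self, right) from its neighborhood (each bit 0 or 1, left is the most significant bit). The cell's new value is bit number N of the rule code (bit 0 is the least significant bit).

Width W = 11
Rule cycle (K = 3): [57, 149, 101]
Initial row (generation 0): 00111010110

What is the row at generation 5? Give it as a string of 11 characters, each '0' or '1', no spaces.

Gen 0: 00111010110
Gen 1 (rule 57): 10100101101
Gen 2 (rule 149): 10110100001
Gen 3 (rule 101): 11011101101
Gen 4 (rule 57): 10110011010
Gen 5 (rule 149): 10001000011

Answer: 10001000011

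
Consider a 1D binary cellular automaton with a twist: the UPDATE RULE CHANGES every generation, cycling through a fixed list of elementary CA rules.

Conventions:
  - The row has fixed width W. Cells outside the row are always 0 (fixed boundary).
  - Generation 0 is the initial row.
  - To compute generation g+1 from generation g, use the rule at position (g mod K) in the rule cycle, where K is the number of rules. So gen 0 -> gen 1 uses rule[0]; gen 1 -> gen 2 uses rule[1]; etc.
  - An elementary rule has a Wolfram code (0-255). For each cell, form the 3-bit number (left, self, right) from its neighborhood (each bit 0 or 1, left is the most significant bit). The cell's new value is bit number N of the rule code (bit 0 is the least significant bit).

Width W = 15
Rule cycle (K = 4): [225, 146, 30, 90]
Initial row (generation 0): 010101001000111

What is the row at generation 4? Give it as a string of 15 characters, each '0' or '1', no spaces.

Gen 0: 010101001000111
Gen 1 (rule 225): 001010000010011
Gen 2 (rule 146): 010001000101100
Gen 3 (rule 30): 111011101101010
Gen 4 (rule 90): 101010101100001

Answer: 101010101100001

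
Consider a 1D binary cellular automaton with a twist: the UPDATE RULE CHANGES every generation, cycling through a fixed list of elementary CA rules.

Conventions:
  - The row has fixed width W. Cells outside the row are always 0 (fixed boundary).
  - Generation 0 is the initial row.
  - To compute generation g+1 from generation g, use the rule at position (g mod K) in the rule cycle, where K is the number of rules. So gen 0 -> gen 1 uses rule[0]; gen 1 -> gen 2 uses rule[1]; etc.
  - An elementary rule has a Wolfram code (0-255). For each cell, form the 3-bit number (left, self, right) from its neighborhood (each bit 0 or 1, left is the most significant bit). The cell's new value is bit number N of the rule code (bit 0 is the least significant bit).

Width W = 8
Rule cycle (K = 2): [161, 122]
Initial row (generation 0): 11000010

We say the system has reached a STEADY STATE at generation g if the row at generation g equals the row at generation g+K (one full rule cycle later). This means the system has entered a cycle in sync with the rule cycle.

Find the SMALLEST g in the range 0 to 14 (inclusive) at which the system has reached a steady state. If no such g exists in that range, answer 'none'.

Answer: none

Derivation:
Gen 0: 11000010
Gen 1 (rule 161): 00011000
Gen 2 (rule 122): 00111100
Gen 3 (rule 161): 10011001
Gen 4 (rule 122): 01111110
Gen 5 (rule 161): 00111100
Gen 6 (rule 122): 01100110
Gen 7 (rule 161): 00000000
Gen 8 (rule 122): 00000000
Gen 9 (rule 161): 11111111
Gen 10 (rule 122): 10000001
Gen 11 (rule 161): 00111100
Gen 12 (rule 122): 01100110
Gen 13 (rule 161): 00000000
Gen 14 (rule 122): 00000000
Gen 15 (rule 161): 11111111
Gen 16 (rule 122): 10000001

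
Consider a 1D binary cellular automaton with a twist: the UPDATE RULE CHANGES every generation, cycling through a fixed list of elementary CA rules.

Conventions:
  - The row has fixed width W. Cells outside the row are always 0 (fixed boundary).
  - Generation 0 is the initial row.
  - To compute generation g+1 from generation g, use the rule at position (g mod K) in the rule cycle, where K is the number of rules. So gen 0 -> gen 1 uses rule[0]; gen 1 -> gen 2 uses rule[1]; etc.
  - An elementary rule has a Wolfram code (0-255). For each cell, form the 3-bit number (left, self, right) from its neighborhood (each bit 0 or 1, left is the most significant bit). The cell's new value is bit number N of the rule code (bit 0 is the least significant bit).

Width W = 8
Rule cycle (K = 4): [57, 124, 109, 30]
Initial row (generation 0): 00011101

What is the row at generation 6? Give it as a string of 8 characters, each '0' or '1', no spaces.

Gen 0: 00011101
Gen 1 (rule 57): 11010010
Gen 2 (rule 124): 11111011
Gen 3 (rule 109): 10001111
Gen 4 (rule 30): 11011000
Gen 5 (rule 57): 10110111
Gen 6 (rule 124): 11111101

Answer: 11111101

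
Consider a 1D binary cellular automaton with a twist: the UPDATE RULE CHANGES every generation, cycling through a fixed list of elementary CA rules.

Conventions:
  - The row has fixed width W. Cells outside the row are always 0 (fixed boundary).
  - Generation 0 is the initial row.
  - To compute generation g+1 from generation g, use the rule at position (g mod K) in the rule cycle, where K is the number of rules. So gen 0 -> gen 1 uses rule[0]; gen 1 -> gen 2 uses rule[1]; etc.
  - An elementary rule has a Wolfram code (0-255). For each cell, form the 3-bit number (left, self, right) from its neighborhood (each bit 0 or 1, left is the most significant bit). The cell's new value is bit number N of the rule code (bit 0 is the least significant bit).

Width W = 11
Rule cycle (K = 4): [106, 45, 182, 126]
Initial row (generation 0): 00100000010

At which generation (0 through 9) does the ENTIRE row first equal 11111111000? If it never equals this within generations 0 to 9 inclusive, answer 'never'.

Gen 0: 00100000010
Gen 1 (rule 106): 01000000100
Gen 2 (rule 45): 01011110101
Gen 3 (rule 182): 11101101111
Gen 4 (rule 126): 10111111001
Gen 5 (rule 106): 01100001010
Gen 6 (rule 45): 01001101110
Gen 7 (rule 182): 11110010101
Gen 8 (rule 126): 10011111111
Gen 9 (rule 106): 00110000001

Answer: never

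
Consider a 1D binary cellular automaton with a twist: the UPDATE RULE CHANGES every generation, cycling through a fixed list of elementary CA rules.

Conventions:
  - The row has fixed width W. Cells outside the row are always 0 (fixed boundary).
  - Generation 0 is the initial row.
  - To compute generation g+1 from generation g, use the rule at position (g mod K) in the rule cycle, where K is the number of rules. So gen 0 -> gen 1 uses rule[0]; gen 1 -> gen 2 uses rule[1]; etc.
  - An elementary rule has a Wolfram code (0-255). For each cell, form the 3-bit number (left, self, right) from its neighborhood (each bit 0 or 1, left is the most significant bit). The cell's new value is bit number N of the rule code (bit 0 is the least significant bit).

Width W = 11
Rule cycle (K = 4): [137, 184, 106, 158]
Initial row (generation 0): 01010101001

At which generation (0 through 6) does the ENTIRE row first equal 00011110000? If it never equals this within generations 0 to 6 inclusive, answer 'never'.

Answer: never

Derivation:
Gen 0: 01010101001
Gen 1 (rule 137): 00000000000
Gen 2 (rule 184): 00000000000
Gen 3 (rule 106): 00000000000
Gen 4 (rule 158): 00000000000
Gen 5 (rule 137): 11111111111
Gen 6 (rule 184): 11111111110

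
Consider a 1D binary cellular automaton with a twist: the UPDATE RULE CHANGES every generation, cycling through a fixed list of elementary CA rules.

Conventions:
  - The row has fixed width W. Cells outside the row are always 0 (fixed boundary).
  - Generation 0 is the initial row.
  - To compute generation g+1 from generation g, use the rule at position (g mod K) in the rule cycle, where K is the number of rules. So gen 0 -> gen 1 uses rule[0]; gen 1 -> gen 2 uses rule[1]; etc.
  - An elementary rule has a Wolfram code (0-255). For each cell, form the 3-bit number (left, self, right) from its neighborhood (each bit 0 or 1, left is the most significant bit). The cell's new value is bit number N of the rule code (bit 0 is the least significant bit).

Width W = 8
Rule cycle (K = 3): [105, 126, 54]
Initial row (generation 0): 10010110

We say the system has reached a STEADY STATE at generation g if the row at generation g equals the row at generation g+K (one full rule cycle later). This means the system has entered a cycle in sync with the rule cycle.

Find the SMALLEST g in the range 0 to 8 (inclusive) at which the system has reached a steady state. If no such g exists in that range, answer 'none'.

Gen 0: 10010110
Gen 1 (rule 105): 00001110
Gen 2 (rule 126): 00011011
Gen 3 (rule 54): 00100100
Gen 4 (rule 105): 10000001
Gen 5 (rule 126): 11000011
Gen 6 (rule 54): 00100100
Gen 7 (rule 105): 10000001
Gen 8 (rule 126): 11000011
Gen 9 (rule 54): 00100100
Gen 10 (rule 105): 10000001
Gen 11 (rule 126): 11000011

Answer: 3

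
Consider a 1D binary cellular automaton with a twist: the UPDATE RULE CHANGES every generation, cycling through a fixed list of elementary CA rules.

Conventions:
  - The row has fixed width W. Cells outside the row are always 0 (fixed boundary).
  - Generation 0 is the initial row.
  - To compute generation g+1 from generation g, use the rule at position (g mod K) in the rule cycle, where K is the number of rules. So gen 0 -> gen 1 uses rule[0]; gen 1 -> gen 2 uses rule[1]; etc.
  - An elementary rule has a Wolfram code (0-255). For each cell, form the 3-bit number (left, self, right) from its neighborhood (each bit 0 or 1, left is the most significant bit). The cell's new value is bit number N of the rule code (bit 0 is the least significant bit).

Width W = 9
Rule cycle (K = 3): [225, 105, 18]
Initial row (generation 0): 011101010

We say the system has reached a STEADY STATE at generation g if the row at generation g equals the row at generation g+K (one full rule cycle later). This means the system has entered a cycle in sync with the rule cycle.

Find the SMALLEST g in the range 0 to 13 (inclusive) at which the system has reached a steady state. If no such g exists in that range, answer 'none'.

Gen 0: 011101010
Gen 1 (rule 225): 001110100
Gen 2 (rule 105): 101011001
Gen 3 (rule 18): 000000110
Gen 4 (rule 225): 111110010
Gen 5 (rule 105): 100010000
Gen 6 (rule 18): 010101000
Gen 7 (rule 225): 001010011
Gen 8 (rule 105): 100100011
Gen 9 (rule 18): 011010100
Gen 10 (rule 225): 001101001
Gen 11 (rule 105): 101110000
Gen 12 (rule 18): 000001000
Gen 13 (rule 225): 111100011
Gen 14 (rule 105): 100101011
Gen 15 (rule 18): 011000000
Gen 16 (rule 225): 001011111

Answer: none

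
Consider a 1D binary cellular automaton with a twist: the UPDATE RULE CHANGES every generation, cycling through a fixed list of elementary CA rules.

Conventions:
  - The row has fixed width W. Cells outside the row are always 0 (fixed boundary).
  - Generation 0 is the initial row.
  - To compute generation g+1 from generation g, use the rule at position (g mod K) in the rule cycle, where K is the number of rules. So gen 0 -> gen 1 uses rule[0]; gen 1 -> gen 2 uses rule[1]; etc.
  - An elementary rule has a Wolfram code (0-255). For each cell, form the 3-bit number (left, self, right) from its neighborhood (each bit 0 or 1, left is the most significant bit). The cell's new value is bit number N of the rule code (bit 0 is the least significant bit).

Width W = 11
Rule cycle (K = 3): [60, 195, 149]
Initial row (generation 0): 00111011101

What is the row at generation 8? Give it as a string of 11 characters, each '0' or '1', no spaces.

Gen 0: 00111011101
Gen 1 (rule 60): 00100110011
Gen 2 (rule 195): 11001010101
Gen 3 (rule 149): 00101010101
Gen 4 (rule 60): 00111111111
Gen 5 (rule 195): 11011111111
Gen 6 (rule 149): 00001111110
Gen 7 (rule 60): 00001000001
Gen 8 (rule 195): 11110011110

Answer: 11110011110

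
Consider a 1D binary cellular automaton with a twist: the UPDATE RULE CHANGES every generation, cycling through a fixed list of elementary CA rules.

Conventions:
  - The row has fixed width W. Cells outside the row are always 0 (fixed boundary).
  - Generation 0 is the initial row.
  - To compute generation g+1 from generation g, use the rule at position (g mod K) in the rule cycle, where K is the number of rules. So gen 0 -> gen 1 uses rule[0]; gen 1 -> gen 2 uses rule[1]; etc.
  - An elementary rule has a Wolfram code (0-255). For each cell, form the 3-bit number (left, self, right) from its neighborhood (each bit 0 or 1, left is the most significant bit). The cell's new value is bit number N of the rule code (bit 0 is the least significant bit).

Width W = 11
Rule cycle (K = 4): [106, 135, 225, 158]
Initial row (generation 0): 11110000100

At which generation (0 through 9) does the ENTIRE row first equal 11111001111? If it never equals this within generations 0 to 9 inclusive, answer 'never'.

Answer: never

Derivation:
Gen 0: 11110000100
Gen 1 (rule 106): 10010001000
Gen 2 (rule 135): 10110111011
Gen 3 (rule 225): 01011011101
Gen 4 (rule 158): 11010011001
Gen 5 (rule 106): 11100111010
Gen 6 (rule 135): 01001010010
Gen 7 (rule 225): 00000100000
Gen 8 (rule 158): 00001110000
Gen 9 (rule 106): 00011010000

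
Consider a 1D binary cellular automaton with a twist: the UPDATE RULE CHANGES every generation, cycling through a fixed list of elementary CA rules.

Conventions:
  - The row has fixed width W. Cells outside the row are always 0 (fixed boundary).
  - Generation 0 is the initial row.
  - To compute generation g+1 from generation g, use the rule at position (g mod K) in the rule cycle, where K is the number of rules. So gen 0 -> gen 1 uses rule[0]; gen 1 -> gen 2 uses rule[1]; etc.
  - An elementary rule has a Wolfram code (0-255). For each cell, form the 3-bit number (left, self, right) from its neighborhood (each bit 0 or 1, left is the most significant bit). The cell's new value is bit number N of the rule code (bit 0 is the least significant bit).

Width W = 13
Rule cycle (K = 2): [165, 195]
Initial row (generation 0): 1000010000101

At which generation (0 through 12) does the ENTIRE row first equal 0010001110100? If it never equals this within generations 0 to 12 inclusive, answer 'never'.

Answer: never

Derivation:
Gen 0: 1000010000101
Gen 1 (rule 165): 1011010110111
Gen 2 (rule 195): 0001000010011
Gen 3 (rule 165): 1101011010000
Gen 4 (rule 195): 0100001000111
Gen 5 (rule 165): 0101101010010
Gen 6 (rule 195): 1000100000100
Gen 7 (rule 165): 1010101110101
Gen 8 (rule 195): 0000000110000
Gen 9 (rule 165): 1111110000111
Gen 10 (rule 195): 0111110111011
Gen 11 (rule 165): 0011101010100
Gen 12 (rule 195): 1101100000001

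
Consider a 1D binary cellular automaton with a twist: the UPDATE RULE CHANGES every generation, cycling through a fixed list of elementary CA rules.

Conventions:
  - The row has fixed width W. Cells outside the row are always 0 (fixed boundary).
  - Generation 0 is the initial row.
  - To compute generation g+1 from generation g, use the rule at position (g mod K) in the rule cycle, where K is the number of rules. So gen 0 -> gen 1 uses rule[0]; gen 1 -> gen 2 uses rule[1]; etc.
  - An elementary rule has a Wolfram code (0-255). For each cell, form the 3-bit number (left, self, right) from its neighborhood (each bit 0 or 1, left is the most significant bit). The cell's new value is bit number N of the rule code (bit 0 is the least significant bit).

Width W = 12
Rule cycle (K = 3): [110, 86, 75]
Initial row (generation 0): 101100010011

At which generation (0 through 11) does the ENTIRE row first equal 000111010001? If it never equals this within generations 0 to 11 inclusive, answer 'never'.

Answer: 2

Derivation:
Gen 0: 101100010011
Gen 1 (rule 110): 111100110111
Gen 2 (rule 86): 000111010001
Gen 3 (rule 75): 111101000110
Gen 4 (rule 110): 100111001110
Gen 5 (rule 86): 111001110011
Gen 6 (rule 75): 101011010111
Gen 7 (rule 110): 111111111101
Gen 8 (rule 86): 000000000101
Gen 9 (rule 75): 111111111000
Gen 10 (rule 110): 100000001000
Gen 11 (rule 86): 110000011100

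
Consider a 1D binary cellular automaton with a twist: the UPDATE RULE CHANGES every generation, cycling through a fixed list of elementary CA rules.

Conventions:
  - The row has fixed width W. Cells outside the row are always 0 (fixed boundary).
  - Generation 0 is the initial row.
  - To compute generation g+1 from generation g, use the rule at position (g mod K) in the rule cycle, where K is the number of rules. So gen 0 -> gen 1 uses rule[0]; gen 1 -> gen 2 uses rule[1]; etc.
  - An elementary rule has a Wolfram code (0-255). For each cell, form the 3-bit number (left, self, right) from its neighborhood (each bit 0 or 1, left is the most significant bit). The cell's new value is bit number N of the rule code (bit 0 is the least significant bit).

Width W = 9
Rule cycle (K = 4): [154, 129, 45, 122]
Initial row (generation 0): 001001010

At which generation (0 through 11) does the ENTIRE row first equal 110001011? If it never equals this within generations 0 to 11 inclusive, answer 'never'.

Answer: never

Derivation:
Gen 0: 001001010
Gen 1 (rule 154): 010110001
Gen 2 (rule 129): 000000100
Gen 3 (rule 45): 111110101
Gen 4 (rule 122): 100011010
Gen 5 (rule 154): 010110001
Gen 6 (rule 129): 000000100
Gen 7 (rule 45): 111110101
Gen 8 (rule 122): 100011010
Gen 9 (rule 154): 010110001
Gen 10 (rule 129): 000000100
Gen 11 (rule 45): 111110101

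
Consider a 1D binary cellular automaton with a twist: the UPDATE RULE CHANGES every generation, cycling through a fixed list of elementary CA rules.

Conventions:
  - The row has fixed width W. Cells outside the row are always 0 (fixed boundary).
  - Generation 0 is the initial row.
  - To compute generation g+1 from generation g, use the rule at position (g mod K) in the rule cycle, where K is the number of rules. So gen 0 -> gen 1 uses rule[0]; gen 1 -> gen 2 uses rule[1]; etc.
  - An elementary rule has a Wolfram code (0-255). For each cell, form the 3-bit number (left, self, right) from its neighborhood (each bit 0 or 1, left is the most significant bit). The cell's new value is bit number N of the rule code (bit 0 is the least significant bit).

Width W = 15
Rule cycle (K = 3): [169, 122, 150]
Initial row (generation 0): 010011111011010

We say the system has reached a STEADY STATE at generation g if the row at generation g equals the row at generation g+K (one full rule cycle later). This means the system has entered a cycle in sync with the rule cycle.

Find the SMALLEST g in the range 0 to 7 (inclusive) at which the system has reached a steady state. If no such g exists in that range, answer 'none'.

Answer: none

Derivation:
Gen 0: 010011111011010
Gen 1 (rule 169): 000011110110100
Gen 2 (rule 122): 000110011111010
Gen 3 (rule 150): 001001101110011
Gen 4 (rule 169): 100001011100010
Gen 5 (rule 122): 010010110110101
Gen 6 (rule 150): 111110000000101
Gen 7 (rule 169): 111100111110010
Gen 8 (rule 122): 100111100011101
Gen 9 (rule 150): 111011010101001
Gen 10 (rule 169): 110110101010000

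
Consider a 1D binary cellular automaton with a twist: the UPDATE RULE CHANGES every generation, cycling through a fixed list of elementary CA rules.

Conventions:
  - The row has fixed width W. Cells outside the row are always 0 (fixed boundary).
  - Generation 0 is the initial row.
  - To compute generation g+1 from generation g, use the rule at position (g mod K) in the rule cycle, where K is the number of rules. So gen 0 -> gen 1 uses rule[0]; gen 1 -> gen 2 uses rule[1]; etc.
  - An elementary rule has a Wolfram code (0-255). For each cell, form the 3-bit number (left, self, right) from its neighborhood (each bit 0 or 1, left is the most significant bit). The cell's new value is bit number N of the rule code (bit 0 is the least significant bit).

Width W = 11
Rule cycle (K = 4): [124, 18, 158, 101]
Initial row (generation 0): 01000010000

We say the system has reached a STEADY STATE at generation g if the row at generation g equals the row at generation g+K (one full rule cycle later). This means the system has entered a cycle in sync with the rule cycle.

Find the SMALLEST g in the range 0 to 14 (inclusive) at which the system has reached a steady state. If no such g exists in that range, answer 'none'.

Answer: 13

Derivation:
Gen 0: 01000010000
Gen 1 (rule 124): 01100011000
Gen 2 (rule 18): 10010100100
Gen 3 (rule 158): 11110111110
Gen 4 (rule 101): 00011000010
Gen 5 (rule 124): 00011100011
Gen 6 (rule 18): 00100010100
Gen 7 (rule 158): 01110110110
Gen 8 (rule 101): 00011011010
Gen 9 (rule 124): 00011111111
Gen 10 (rule 18): 00100000000
Gen 11 (rule 158): 01110000000
Gen 12 (rule 101): 00010111111
Gen 13 (rule 124): 00011100001
Gen 14 (rule 18): 00100010010
Gen 15 (rule 158): 01110111111
Gen 16 (rule 101): 00011000001
Gen 17 (rule 124): 00011100001
Gen 18 (rule 18): 00100010010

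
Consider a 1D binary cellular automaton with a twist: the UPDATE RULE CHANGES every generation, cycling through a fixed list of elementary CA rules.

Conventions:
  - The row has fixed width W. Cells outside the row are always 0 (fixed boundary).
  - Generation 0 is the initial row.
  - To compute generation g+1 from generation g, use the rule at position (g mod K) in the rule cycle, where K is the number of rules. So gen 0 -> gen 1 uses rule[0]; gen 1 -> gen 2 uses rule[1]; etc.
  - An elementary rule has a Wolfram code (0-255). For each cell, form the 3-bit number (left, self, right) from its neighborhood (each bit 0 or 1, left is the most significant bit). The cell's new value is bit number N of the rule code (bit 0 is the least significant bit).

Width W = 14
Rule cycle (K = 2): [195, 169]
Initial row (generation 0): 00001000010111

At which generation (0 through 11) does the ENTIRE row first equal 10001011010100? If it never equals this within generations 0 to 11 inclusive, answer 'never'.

Gen 0: 00001000010111
Gen 1 (rule 195): 11110011100011
Gen 2 (rule 169): 11100011001010
Gen 3 (rule 195): 01101101010000
Gen 4 (rule 169): 01011010100111
Gen 5 (rule 195): 10001000001011
Gen 6 (rule 169): 00100011100110
Gen 7 (rule 195): 11001101101010
Gen 8 (rule 169): 10001011010100
Gen 9 (rule 195): 00110001000001
Gen 10 (rule 169): 10100100011100
Gen 11 (rule 195): 00001001101101

Answer: 8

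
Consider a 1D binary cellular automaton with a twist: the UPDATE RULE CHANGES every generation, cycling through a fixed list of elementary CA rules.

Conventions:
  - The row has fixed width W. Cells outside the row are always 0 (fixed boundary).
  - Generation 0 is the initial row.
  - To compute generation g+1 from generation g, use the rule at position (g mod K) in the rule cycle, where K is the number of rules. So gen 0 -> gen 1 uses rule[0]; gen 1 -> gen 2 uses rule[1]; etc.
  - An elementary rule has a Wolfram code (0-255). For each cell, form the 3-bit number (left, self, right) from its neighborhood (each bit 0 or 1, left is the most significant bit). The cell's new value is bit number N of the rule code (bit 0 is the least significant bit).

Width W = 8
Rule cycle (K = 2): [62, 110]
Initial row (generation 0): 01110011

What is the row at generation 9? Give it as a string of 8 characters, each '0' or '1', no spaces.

Gen 0: 01110011
Gen 1 (rule 62): 11001110
Gen 2 (rule 110): 11011010
Gen 3 (rule 62): 10110111
Gen 4 (rule 110): 11111101
Gen 5 (rule 62): 10000011
Gen 6 (rule 110): 10000111
Gen 7 (rule 62): 11001100
Gen 8 (rule 110): 11011100
Gen 9 (rule 62): 10110010

Answer: 10110010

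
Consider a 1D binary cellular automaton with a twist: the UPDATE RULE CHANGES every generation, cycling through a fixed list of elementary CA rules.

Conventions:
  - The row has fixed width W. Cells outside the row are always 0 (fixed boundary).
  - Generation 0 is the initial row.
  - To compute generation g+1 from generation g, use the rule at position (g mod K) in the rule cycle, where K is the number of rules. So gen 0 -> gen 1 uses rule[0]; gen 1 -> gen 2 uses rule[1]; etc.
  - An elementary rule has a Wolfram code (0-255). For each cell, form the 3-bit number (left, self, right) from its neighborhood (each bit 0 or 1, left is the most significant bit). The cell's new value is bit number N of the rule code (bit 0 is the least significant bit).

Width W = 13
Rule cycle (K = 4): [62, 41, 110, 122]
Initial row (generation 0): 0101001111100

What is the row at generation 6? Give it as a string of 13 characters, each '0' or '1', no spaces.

Gen 0: 0101001111100
Gen 1 (rule 62): 1111111000010
Gen 2 (rule 41): 1000000011000
Gen 3 (rule 110): 1000000111000
Gen 4 (rule 122): 0100001101100
Gen 5 (rule 62): 1110011011010
Gen 6 (rule 41): 1000010110100

Answer: 1000010110100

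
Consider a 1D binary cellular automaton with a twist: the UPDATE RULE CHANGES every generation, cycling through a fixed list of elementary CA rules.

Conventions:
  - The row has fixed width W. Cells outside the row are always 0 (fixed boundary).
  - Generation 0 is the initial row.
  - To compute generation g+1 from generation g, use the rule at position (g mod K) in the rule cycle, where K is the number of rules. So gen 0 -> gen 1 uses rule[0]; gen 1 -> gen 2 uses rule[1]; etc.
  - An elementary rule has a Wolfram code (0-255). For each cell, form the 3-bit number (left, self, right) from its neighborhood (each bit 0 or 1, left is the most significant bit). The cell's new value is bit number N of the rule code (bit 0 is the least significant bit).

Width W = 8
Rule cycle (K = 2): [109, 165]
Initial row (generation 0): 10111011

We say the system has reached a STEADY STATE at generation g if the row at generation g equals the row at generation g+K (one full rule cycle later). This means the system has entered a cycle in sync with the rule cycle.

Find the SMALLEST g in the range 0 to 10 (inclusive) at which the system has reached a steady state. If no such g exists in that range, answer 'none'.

Answer: 5

Derivation:
Gen 0: 10111011
Gen 1 (rule 109): 11101111
Gen 2 (rule 165): 01010110
Gen 3 (rule 109): 01111110
Gen 4 (rule 165): 00111100
Gen 5 (rule 109): 10100101
Gen 6 (rule 165): 11100111
Gen 7 (rule 109): 10100101
Gen 8 (rule 165): 11100111
Gen 9 (rule 109): 10100101
Gen 10 (rule 165): 11100111
Gen 11 (rule 109): 10100101
Gen 12 (rule 165): 11100111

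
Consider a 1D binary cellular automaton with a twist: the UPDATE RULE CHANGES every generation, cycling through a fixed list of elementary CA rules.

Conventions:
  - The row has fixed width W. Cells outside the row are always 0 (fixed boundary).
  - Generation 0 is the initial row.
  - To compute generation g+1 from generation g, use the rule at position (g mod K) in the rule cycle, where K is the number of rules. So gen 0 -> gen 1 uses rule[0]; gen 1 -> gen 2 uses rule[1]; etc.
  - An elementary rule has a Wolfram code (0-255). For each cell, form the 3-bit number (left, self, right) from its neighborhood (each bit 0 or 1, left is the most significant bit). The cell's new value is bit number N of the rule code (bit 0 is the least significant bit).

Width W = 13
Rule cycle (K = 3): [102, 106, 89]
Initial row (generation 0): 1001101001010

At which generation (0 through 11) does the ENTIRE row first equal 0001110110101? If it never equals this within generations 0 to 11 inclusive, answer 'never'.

Gen 0: 1001101001010
Gen 1 (rule 102): 1010111011110
Gen 2 (rule 106): 0101101110010
Gen 3 (rule 89): 0001101011001
Gen 4 (rule 102): 0010111101011
Gen 5 (rule 106): 0101100110111
Gen 6 (rule 89): 0001110110101
Gen 7 (rule 102): 0010011011111
Gen 8 (rule 106): 0100111110001
Gen 9 (rule 89): 0010100011100
Gen 10 (rule 102): 0111100100100
Gen 11 (rule 106): 1100101001000

Answer: 6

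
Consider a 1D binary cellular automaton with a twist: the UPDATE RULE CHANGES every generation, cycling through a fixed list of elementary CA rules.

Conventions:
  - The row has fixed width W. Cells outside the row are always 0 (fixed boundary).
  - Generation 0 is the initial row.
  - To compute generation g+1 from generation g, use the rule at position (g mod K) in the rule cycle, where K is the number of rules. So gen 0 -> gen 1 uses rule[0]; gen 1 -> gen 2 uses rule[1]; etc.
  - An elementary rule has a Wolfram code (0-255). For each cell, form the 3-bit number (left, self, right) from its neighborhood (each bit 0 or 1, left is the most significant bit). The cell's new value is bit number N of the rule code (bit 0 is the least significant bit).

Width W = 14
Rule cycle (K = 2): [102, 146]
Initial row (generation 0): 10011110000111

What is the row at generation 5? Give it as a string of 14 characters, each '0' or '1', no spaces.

Gen 0: 10011110000111
Gen 1 (rule 102): 10100010001001
Gen 2 (rule 146): 00010101010110
Gen 3 (rule 102): 00111111111010
Gen 4 (rule 146): 01011111110001
Gen 5 (rule 102): 11100000010011

Answer: 11100000010011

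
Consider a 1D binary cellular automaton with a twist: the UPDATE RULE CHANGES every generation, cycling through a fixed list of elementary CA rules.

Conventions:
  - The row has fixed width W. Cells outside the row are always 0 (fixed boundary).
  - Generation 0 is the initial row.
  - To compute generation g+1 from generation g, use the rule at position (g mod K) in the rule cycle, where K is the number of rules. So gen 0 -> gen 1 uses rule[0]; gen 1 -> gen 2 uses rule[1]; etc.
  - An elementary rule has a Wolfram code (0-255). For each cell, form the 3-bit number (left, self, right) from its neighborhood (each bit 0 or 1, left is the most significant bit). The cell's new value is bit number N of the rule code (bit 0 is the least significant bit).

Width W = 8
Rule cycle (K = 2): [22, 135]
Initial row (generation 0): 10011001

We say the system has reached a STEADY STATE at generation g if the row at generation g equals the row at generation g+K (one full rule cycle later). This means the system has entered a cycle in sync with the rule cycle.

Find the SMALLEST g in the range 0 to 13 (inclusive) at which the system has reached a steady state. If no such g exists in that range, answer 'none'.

Answer: 7

Derivation:
Gen 0: 10011001
Gen 1 (rule 22): 11100111
Gen 2 (rule 135): 01001010
Gen 3 (rule 22): 11111011
Gen 4 (rule 135): 01110000
Gen 5 (rule 22): 10001000
Gen 6 (rule 135): 10111011
Gen 7 (rule 22): 10000000
Gen 8 (rule 135): 10111111
Gen 9 (rule 22): 10000000
Gen 10 (rule 135): 10111111
Gen 11 (rule 22): 10000000
Gen 12 (rule 135): 10111111
Gen 13 (rule 22): 10000000
Gen 14 (rule 135): 10111111
Gen 15 (rule 22): 10000000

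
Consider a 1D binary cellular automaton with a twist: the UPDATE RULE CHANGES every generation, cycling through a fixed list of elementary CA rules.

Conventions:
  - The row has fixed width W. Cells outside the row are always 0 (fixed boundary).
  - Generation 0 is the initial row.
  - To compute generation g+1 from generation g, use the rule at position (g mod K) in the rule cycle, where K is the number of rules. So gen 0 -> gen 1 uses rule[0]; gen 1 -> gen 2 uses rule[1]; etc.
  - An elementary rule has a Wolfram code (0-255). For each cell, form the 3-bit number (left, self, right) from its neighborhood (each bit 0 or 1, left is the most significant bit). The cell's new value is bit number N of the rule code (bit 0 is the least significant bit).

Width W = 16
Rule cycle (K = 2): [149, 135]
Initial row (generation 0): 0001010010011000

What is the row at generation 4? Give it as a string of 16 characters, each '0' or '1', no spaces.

Gen 0: 0001010010011000
Gen 1 (rule 149): 1101011011000111
Gen 2 (rule 135): 0001000000011010
Gen 3 (rule 149): 1101111111000011
Gen 4 (rule 135): 0000111110011100

Answer: 0000111110011100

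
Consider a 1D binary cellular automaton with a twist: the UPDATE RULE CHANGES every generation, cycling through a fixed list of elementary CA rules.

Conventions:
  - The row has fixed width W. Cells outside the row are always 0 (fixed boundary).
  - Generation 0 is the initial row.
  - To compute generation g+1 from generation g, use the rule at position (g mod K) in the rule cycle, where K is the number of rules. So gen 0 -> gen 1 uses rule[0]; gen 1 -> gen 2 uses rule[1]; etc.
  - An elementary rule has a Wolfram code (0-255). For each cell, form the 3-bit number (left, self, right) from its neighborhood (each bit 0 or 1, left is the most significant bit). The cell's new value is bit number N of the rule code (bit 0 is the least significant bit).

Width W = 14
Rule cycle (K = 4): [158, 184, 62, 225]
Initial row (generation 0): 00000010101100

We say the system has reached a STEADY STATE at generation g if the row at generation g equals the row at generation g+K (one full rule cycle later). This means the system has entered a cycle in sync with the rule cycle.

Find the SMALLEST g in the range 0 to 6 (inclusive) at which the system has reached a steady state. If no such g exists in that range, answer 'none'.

Answer: none

Derivation:
Gen 0: 00000010101100
Gen 1 (rule 158): 00000110101010
Gen 2 (rule 184): 00000101010101
Gen 3 (rule 62): 00001111111111
Gen 4 (rule 225): 11100111111111
Gen 5 (rule 158): 11011111111110
Gen 6 (rule 184): 10111111111101
Gen 7 (rule 62): 11100000000011
Gen 8 (rule 225): 01101111111001
Gen 9 (rule 158): 11001111110111
Gen 10 (rule 184): 10101111101110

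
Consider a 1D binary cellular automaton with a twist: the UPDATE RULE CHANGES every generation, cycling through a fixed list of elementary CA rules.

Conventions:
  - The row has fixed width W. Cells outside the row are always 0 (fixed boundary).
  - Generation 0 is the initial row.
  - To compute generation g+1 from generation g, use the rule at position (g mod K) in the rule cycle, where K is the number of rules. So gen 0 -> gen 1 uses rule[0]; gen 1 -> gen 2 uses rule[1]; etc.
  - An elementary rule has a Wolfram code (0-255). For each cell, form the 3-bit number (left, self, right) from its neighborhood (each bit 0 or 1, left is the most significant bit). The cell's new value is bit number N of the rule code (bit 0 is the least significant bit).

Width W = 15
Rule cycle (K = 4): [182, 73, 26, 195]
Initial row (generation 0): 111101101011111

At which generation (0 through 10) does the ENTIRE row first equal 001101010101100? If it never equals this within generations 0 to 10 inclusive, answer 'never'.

Gen 0: 111101101011111
Gen 1 (rule 182): 011010011101110
Gen 2 (rule 73): 011000010101010
Gen 3 (rule 26): 110100100000001
Gen 4 (rule 195): 010001001111110
Gen 5 (rule 182): 111011110111101
Gen 6 (rule 73): 101010010100100
Gen 7 (rule 26): 000001100011010
Gen 8 (rule 195): 111110101101000
Gen 9 (rule 182): 011101110011100
Gen 10 (rule 73): 010101010010101

Answer: never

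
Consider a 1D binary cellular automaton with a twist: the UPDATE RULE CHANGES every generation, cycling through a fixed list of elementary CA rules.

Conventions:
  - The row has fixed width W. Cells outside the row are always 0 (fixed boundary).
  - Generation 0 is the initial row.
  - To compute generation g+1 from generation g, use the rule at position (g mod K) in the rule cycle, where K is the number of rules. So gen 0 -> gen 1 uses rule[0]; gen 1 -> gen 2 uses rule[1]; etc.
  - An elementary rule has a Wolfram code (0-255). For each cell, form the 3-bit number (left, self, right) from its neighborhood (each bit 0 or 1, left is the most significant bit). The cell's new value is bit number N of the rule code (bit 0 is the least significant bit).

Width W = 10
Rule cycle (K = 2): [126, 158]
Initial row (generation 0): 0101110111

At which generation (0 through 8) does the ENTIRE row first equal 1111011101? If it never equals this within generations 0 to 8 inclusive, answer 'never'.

Gen 0: 0101110111
Gen 1 (rule 126): 1111011101
Gen 2 (rule 158): 1110011001
Gen 3 (rule 126): 1011111111
Gen 4 (rule 158): 1011111110
Gen 5 (rule 126): 1110000011
Gen 6 (rule 158): 1101000110
Gen 7 (rule 126): 1111101111
Gen 8 (rule 158): 1111001110

Answer: 1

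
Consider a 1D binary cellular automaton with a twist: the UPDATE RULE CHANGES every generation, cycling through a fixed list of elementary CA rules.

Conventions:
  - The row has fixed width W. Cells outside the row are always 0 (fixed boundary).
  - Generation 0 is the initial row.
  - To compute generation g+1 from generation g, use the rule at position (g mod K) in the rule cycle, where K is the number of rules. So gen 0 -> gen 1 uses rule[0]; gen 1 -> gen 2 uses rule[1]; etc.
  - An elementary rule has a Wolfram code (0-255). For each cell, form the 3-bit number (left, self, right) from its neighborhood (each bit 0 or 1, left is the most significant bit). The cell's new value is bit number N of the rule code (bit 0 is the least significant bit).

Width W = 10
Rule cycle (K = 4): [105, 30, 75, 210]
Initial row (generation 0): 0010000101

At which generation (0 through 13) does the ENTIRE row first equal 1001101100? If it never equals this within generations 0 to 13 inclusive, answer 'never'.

Gen 0: 0010000101
Gen 1 (rule 105): 1000110010
Gen 2 (rule 30): 1101101111
Gen 3 (rule 75): 1101101001
Gen 4 (rule 210): 0100100110
Gen 5 (rule 105): 0000000110
Gen 6 (rule 30): 0000001101
Gen 7 (rule 75): 1111111100
Gen 8 (rule 210): 0111111110
Gen 9 (rule 105): 0100000010
Gen 10 (rule 30): 1110000111
Gen 11 (rule 75): 1010111101
Gen 12 (rule 210): 0000011100
Gen 13 (rule 105): 1111010101

Answer: never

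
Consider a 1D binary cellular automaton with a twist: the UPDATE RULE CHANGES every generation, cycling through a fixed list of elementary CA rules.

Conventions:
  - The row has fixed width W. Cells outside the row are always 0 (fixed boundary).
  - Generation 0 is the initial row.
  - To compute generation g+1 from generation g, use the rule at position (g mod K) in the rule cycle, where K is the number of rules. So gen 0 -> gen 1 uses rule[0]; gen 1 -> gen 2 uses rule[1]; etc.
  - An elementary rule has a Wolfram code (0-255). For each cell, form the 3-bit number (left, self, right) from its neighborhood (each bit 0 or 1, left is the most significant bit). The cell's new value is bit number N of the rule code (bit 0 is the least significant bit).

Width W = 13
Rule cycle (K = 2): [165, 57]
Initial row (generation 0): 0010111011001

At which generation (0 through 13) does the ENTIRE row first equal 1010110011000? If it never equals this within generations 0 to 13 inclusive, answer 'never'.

Answer: never

Derivation:
Gen 0: 0010111011001
Gen 1 (rule 165): 1011010100001
Gen 2 (rule 57): 0110101011100
Gen 3 (rule 165): 0001111101001
Gen 4 (rule 57): 1101000010100
Gen 5 (rule 165): 0011011011101
Gen 6 (rule 57): 1010110110010
Gen 7 (rule 165): 1111001000010
Gen 8 (rule 57): 1000100111001
Gen 9 (rule 165): 1010100010001
Gen 10 (rule 57): 0101011001100
Gen 11 (rule 165): 0111100000001
Gen 12 (rule 57): 0100011111100
Gen 13 (rule 165): 0101001111001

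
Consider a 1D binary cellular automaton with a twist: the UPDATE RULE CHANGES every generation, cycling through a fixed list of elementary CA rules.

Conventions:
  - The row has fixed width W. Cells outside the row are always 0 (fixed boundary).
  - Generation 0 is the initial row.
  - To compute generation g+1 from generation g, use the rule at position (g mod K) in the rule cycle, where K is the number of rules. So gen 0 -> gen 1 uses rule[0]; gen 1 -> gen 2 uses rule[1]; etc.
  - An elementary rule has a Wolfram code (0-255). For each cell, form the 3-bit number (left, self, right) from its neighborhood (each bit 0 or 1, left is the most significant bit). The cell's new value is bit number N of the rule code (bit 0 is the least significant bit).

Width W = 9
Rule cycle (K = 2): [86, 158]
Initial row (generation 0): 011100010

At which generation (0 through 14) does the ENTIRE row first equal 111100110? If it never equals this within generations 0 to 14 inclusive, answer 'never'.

Answer: 2

Derivation:
Gen 0: 011100010
Gen 1 (rule 86): 100110111
Gen 2 (rule 158): 111100110
Gen 3 (rule 86): 000111011
Gen 4 (rule 158): 001110010
Gen 5 (rule 86): 010011111
Gen 6 (rule 158): 111111110
Gen 7 (rule 86): 000000011
Gen 8 (rule 158): 000000110
Gen 9 (rule 86): 000001011
Gen 10 (rule 158): 000011010
Gen 11 (rule 86): 000101011
Gen 12 (rule 158): 001101010
Gen 13 (rule 86): 010101011
Gen 14 (rule 158): 110101010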